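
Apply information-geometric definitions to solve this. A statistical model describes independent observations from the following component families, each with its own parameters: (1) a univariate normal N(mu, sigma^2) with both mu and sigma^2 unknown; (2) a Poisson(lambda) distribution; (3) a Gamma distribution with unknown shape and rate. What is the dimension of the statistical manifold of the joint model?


The dimension of a statistical manifold equals the number of free
(independent) real parameters of the model. For a product of independent
blocks the parameter counts add.
- normal (mu, sigma^2): 2.
- Poisson (lambda): 1.
- Gamma (shape, rate): 2.
Total = 2 + 1 + 2 = 5.
Dimension = 5

5


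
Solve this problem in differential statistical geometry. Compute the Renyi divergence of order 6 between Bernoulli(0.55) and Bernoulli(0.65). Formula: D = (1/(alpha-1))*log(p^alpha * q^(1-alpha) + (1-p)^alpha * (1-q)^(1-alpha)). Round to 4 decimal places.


Renyi divergence of order alpha between Bernoulli distributions:
D = (1/(alpha-1))*log(p^alpha * q^(1-alpha) + (1-p)^alpha * (1-q)^(1-alpha)).
alpha = 6, p = 0.55, q = 0.65.
p^alpha * q^(1-alpha) = 0.55^6 * 0.65^-5 = 0.238566.
(1-p)^alpha * (1-q)^(1-alpha) = 0.45^6 * 0.35^-5 = 1.581011.
sum = 0.238566 + 1.581011 = 1.819577.
D = (1/5)*log(1.819577) = 0.1197

0.1197


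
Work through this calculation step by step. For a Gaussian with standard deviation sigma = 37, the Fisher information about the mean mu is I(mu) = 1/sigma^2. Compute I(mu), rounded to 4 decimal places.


The Fisher information for the mean of a normal distribution is I(mu) = 1/sigma^2.
sigma = 37, so sigma^2 = 1369.
I(mu) = 1/1369 = 0.0007

0.0007


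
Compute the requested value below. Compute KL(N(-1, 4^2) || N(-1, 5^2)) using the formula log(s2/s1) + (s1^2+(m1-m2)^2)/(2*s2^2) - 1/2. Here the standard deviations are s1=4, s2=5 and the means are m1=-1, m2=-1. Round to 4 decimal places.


KL divergence between normal distributions:
KL = log(s2/s1) + (s1^2 + (m1-m2)^2)/(2*s2^2) - 1/2.
log(5/4) = 0.223144.
(4^2 + (-1--1)^2)/(2*5^2) = (16 + 0)/50 = 0.32.
KL = 0.223144 + 0.32 - 0.5 = 0.0431

0.0431


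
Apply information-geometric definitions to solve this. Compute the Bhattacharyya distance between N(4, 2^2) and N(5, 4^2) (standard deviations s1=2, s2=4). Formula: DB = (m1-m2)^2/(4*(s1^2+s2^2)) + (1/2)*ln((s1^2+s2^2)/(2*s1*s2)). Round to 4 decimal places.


Bhattacharyya distance between two Gaussians:
DB = (m1-m2)^2/(4*(s1^2+s2^2)) + (1/2)*ln((s1^2+s2^2)/(2*s1*s2)).
(m1-m2)^2 = (-1)^2 = 1.
s1^2+s2^2 = 4 + 16 = 20.
term1 = 1/80 = 0.0125.
term2 = 0.5*ln(20/16.0) = 0.111572.
DB = 0.0125 + 0.111572 = 0.1241

0.1241


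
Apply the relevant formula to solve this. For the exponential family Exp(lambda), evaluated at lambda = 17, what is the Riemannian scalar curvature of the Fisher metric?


This family has a single free parameter, so its statistical manifold
is 1-dimensional. The Riemann curvature tensor of any 1-dimensional
Riemannian manifold vanishes identically, so R = 0.

0


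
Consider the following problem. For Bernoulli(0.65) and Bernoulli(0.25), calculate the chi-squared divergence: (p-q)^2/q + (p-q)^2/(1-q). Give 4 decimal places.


Chi-squared divergence between Bernoulli distributions:
chi^2 = (p-q)^2/q + (p-q)^2/(1-q).
p = 0.65, q = 0.25, p-q = 0.4.
(p-q)^2 = 0.16.
term1 = 0.16/0.25 = 0.64.
term2 = 0.16/0.75 = 0.213333.
chi^2 = 0.64 + 0.213333 = 0.8533

0.8533


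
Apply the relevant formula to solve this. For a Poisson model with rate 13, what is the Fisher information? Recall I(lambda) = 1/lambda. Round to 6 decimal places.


Fisher information for Poisson: I(lambda) = 1/lambda.
lambda = 13.
I(lambda) = 1/13 = 0.076923

0.076923


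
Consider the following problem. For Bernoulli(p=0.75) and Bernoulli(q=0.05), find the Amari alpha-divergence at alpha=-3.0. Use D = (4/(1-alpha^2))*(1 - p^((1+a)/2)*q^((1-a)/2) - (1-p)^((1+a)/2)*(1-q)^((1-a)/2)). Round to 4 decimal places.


Amari alpha-divergence:
D = (4/(1-alpha^2))*(1 - p^((1+a)/2)*q^((1-a)/2) - (1-p)^((1+a)/2)*(1-q)^((1-a)/2)).
alpha = -3.0, p = 0.75, q = 0.05.
e1 = (1+alpha)/2 = -1.0, e2 = (1-alpha)/2 = 2.0.
t1 = p^e1 * q^e2 = 0.75^-1.0 * 0.05^2.0 = 0.003333.
t2 = (1-p)^e1 * (1-q)^e2 = 0.25^-1.0 * 0.95^2.0 = 3.61.
4/(1-alpha^2) = -0.5.
D = -0.5*(1 - 0.003333 - 3.61) = 1.3067

1.3067


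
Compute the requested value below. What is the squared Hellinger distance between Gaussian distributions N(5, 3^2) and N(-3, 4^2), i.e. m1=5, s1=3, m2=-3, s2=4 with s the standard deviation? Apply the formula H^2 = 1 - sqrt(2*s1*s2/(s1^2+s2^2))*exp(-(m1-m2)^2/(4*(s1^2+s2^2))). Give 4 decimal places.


Squared Hellinger distance for Gaussians:
H^2 = 1 - sqrt(2*s1*s2/(s1^2+s2^2)) * exp(-(m1-m2)^2/(4*(s1^2+s2^2))).
s1^2 = 9, s2^2 = 16, s1^2+s2^2 = 25.
sqrt(2*3*4/(25)) = 0.979796.
(m1-m2)^2 = (8)^2 = 64.
exp(-64/(4*25)) = exp(-0.64) = 0.527292.
H^2 = 1 - 0.979796*0.527292 = 0.4834

0.4834


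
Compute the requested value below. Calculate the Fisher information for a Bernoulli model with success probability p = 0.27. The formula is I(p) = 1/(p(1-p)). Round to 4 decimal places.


For Bernoulli(p), Fisher information is I(p) = 1/(p*(1-p)).
p = 0.27, 1-p = 0.73.
p*(1-p) = 0.1971.
I(p) = 1/0.1971 = 5.0736

5.0736


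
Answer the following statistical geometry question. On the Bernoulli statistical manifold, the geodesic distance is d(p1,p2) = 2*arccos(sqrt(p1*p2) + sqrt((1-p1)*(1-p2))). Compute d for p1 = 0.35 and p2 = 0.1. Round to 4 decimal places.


Geodesic distance on Bernoulli manifold:
d(p1,p2) = 2*arccos(sqrt(p1*p2) + sqrt((1-p1)*(1-p2))).
sqrt(p1*p2) = sqrt(0.35*0.1) = 0.187083.
sqrt((1-p1)*(1-p2)) = sqrt(0.65*0.9) = 0.764853.
arg = 0.187083 + 0.764853 = 0.951936.
d = 2*arccos(0.951936) = 0.6226

0.6226


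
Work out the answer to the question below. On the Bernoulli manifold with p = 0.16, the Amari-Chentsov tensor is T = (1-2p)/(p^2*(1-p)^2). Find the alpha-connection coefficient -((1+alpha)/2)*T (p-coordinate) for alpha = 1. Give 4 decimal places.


Skewness (Amari-Chentsov) tensor: T = (1-2p)/(p^2*(1-p)^2).
p = 0.16, 1-2p = 0.68, p^2 = 0.0256, (1-p)^2 = 0.7056.
T = 0.68/(0.0256 * 0.7056) = 37.645266.
In the p-coordinate, Gamma^(alpha) = Gamma^(0) - (alpha/2)*T with Gamma^(0) = (1/2)*g'(p) = -T/2,
so Gamma^(alpha) = -((1+alpha)/2)*T.
alpha = 1, -(1+alpha)/2 = -1.0.
Gamma = -1.0 * 37.645266 = -37.6453

-37.6453


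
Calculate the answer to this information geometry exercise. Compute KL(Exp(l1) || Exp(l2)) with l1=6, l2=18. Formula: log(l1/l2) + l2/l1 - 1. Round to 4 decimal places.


KL divergence for exponential family:
KL = log(l1/l2) + l2/l1 - 1.
log(6/18) = -1.098612.
18/6 = 3.0.
KL = -1.098612 + 3.0 - 1 = 0.9014

0.9014


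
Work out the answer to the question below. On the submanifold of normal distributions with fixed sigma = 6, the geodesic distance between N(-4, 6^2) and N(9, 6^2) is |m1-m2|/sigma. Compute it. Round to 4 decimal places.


On the fixed-variance normal subfamily, geodesic distance = |m1-m2|/sigma.
|-4 - 9| = 13.
sigma = 6.
d = 13/6 = 2.1667

2.1667


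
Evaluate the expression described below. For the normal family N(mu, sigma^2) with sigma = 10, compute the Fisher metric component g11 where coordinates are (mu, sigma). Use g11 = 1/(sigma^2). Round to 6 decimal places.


For the 2-parameter normal family, the Fisher metric has:
  g11 = 1/sigma^2, g22 = 2/sigma^2.
sigma = 10, sigma^2 = 100.
g11 = 0.010000

0.010000


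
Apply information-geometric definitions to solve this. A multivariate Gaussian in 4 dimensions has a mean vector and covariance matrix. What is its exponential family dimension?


Exponential family dimension calculation:
For 4-dim MVN: mean has 4 params, covariance has 4*5/2 = 10 unique entries.
Total dim = 4 + 10 = 14.

14


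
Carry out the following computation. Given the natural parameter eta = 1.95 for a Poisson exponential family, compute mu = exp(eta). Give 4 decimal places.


Expectation parameter for Poisson exponential family:
mu = exp(eta).
eta = 1.95.
mu = exp(1.95) = 7.0287

7.0287


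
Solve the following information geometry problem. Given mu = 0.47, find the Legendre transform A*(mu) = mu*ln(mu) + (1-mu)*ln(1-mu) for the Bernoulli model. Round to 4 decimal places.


Legendre transform for Bernoulli:
A*(mu) = mu*log(mu) + (1-mu)*log(1-mu).
mu = 0.47, 1-mu = 0.53.
mu*log(mu) = 0.47*log(0.47) = -0.354861.
(1-mu)*log(1-mu) = 0.53*log(0.53) = -0.336485.
A* = -0.354861 + -0.336485 = -0.6913

-0.6913


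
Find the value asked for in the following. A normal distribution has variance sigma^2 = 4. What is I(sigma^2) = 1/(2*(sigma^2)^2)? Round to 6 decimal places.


Fisher information for variance: I(sigma^2) = 1/(2*sigma^4).
sigma^2 = 4, so sigma^4 = 16.
I = 1/(2*16) = 1/32 = 0.031250

0.031250


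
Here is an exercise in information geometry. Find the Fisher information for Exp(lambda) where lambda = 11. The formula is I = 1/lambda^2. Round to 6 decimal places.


Fisher information for exponential: I(lambda) = 1/lambda^2.
lambda = 11, lambda^2 = 121.
I = 1/121 = 0.008264

0.008264


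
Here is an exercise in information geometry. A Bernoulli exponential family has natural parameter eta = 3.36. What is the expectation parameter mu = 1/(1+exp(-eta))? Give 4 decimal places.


Dual coordinate (expectation parameter) for Bernoulli:
mu = 1/(1+exp(-eta)).
eta = 3.36.
exp(-eta) = exp(-3.36) = 0.034735.
mu = 1/(1+0.034735) = 0.9664

0.9664


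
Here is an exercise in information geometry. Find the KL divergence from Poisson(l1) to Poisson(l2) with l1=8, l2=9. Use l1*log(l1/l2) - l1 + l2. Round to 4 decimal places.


KL divergence for Poisson:
KL = l1*log(l1/l2) - l1 + l2.
l1 = 8, l2 = 9.
log(8/9) = -0.117783.
l1*log(l1/l2) = 8 * -0.117783 = -0.942264.
KL = -0.942264 - 8 + 9 = 0.0577

0.0577


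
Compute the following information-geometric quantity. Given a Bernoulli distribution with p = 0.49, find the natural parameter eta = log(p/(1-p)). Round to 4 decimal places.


Natural parameter for Bernoulli: eta = log(p/(1-p)).
p = 0.49, 1-p = 0.51.
p/(1-p) = 0.960784.
eta = log(0.960784) = -0.0400

-0.0400


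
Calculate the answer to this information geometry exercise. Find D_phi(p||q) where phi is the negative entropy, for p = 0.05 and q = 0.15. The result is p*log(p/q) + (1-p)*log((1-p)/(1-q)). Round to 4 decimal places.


Bregman divergence with negative entropy generator:
D = p*log(p/q) + (1-p)*log((1-p)/(1-q)).
p = 0.05, q = 0.15.
p*log(p/q) = 0.05*log(0.05/0.15) = -0.054931.
(1-p)*log((1-p)/(1-q)) = 0.95*log(0.95/0.85) = 0.105664.
D = -0.054931 + 0.105664 = 0.0507

0.0507


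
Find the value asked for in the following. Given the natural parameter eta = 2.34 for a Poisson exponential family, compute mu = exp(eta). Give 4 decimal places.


Expectation parameter for Poisson exponential family:
mu = exp(eta).
eta = 2.34.
mu = exp(2.34) = 10.3812

10.3812


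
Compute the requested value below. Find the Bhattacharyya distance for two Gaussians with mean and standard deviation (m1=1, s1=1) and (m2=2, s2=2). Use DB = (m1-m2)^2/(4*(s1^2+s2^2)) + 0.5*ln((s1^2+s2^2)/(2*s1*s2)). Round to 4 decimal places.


Bhattacharyya distance between two Gaussians:
DB = (m1-m2)^2/(4*(s1^2+s2^2)) + (1/2)*ln((s1^2+s2^2)/(2*s1*s2)).
(m1-m2)^2 = (-1)^2 = 1.
s1^2+s2^2 = 1 + 4 = 5.
term1 = 1/20 = 0.05.
term2 = 0.5*ln(5/4.0) = 0.111572.
DB = 0.05 + 0.111572 = 0.1616

0.1616


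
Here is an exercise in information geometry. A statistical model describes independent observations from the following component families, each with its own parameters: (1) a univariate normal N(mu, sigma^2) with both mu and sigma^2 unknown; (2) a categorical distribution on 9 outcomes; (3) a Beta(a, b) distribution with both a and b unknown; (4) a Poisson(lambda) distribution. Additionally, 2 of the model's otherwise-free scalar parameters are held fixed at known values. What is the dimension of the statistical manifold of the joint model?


The dimension of a statistical manifold equals the number of free
(independent) real parameters of the model. For a product of independent
blocks the parameter counts add.
- normal (mu, sigma^2): 2.
- categorical on 9 outcomes (probabilities sum to 1): 9-1 = 8.
- Beta (a, b): 2.
- Poisson (lambda): 1.
Total = 2 + 8 + 2 + 1 = 13.
2 parameter(s) fixed at known values: 13 - 2 = 11.
Dimension = 11

11


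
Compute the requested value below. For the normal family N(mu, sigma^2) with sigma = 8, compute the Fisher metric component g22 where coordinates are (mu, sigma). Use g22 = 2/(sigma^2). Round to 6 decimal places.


For the 2-parameter normal family, the Fisher metric has:
  g11 = 1/sigma^2, g22 = 2/sigma^2.
sigma = 8, sigma^2 = 64.
g22 = 0.031250

0.031250


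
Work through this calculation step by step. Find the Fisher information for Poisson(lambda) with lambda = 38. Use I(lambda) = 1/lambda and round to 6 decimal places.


Fisher information for Poisson: I(lambda) = 1/lambda.
lambda = 38.
I(lambda) = 1/38 = 0.026316

0.026316


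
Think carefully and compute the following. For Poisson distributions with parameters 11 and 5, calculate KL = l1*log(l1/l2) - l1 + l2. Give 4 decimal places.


KL divergence for Poisson:
KL = l1*log(l1/l2) - l1 + l2.
l1 = 11, l2 = 5.
log(11/5) = 0.788457.
l1*log(l1/l2) = 11 * 0.788457 = 8.673031.
KL = 8.673031 - 11 + 5 = 2.6730

2.6730


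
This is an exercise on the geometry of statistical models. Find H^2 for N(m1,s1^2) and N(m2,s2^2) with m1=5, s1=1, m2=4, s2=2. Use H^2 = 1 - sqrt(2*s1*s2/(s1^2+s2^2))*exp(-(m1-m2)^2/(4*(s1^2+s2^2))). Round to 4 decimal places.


Squared Hellinger distance for Gaussians:
H^2 = 1 - sqrt(2*s1*s2/(s1^2+s2^2)) * exp(-(m1-m2)^2/(4*(s1^2+s2^2))).
s1^2 = 1, s2^2 = 4, s1^2+s2^2 = 5.
sqrt(2*1*2/(5)) = 0.894427.
(m1-m2)^2 = (1)^2 = 1.
exp(-1/(4*5)) = exp(-0.05) = 0.951229.
H^2 = 1 - 0.894427*0.951229 = 0.1492

0.1492


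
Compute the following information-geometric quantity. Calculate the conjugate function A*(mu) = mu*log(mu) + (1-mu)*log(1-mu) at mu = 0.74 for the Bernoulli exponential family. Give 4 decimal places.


Legendre transform for Bernoulli:
A*(mu) = mu*log(mu) + (1-mu)*log(1-mu).
mu = 0.74, 1-mu = 0.26.
mu*log(mu) = 0.74*log(0.74) = -0.222818.
(1-mu)*log(1-mu) = 0.26*log(0.26) = -0.350239.
A* = -0.222818 + -0.350239 = -0.5731

-0.5731


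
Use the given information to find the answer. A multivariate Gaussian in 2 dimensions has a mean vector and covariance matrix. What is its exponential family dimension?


Exponential family dimension calculation:
For 2-dim MVN: mean has 2 params, covariance has 2*3/2 = 3 unique entries.
Total dim = 2 + 3 = 5.

5


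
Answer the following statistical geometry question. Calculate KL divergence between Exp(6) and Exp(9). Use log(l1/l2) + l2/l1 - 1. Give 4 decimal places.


KL divergence for exponential family:
KL = log(l1/l2) + l2/l1 - 1.
log(6/9) = -0.405465.
9/6 = 1.5.
KL = -0.405465 + 1.5 - 1 = 0.0945

0.0945


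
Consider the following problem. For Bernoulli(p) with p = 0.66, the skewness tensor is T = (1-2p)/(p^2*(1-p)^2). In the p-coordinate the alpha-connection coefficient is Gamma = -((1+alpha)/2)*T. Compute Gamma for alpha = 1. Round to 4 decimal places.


Skewness (Amari-Chentsov) tensor: T = (1-2p)/(p^2*(1-p)^2).
p = 0.66, 1-2p = -0.32, p^2 = 0.4356, (1-p)^2 = 0.1156.
T = -0.32/(0.4356 * 0.1156) = -6.354835.
In the p-coordinate, Gamma^(alpha) = Gamma^(0) - (alpha/2)*T with Gamma^(0) = (1/2)*g'(p) = -T/2,
so Gamma^(alpha) = -((1+alpha)/2)*T.
alpha = 1, -(1+alpha)/2 = -1.0.
Gamma = -1.0 * -6.354835 = 6.3548

6.3548


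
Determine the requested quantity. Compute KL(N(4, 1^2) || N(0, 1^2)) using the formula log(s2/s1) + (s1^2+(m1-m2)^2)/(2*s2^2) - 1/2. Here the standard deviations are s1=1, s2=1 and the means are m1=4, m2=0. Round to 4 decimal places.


KL divergence between normal distributions:
KL = log(s2/s1) + (s1^2 + (m1-m2)^2)/(2*s2^2) - 1/2.
log(1/1) = 0.0.
(1^2 + (4-0)^2)/(2*1^2) = (1 + 16)/2 = 8.5.
KL = 0.0 + 8.5 - 0.5 = 8.0000

8.0000


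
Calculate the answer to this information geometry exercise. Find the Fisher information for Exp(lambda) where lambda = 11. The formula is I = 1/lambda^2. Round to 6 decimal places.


Fisher information for exponential: I(lambda) = 1/lambda^2.
lambda = 11, lambda^2 = 121.
I = 1/121 = 0.008264

0.008264


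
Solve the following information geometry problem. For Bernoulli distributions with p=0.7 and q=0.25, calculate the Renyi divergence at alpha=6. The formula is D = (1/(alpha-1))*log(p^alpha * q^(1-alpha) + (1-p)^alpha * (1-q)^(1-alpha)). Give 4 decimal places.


Renyi divergence of order alpha between Bernoulli distributions:
D = (1/(alpha-1))*log(p^alpha * q^(1-alpha) + (1-p)^alpha * (1-q)^(1-alpha)).
alpha = 6, p = 0.7, q = 0.25.
p^alpha * q^(1-alpha) = 0.7^6 * 0.25^-5 = 120.472576.
(1-p)^alpha * (1-q)^(1-alpha) = 0.3^6 * 0.75^-5 = 0.003072.
sum = 120.472576 + 0.003072 = 120.475648.
D = (1/5)*log(120.475648) = 0.9583

0.9583


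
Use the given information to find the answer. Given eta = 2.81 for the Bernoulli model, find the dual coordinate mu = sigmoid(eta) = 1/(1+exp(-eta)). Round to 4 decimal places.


Dual coordinate (expectation parameter) for Bernoulli:
mu = 1/(1+exp(-eta)).
eta = 2.81.
exp(-eta) = exp(-2.81) = 0.060205.
mu = 1/(1+0.060205) = 0.9432

0.9432


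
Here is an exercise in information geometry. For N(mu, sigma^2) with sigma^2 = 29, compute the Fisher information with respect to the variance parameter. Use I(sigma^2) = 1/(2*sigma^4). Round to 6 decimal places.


Fisher information for variance: I(sigma^2) = 1/(2*sigma^4).
sigma^2 = 29, so sigma^4 = 841.
I = 1/(2*841) = 1/1682 = 0.000595

0.000595


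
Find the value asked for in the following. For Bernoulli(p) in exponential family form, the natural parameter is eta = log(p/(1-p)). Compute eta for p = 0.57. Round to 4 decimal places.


Natural parameter for Bernoulli: eta = log(p/(1-p)).
p = 0.57, 1-p = 0.43.
p/(1-p) = 1.325581.
eta = log(1.325581) = 0.2819

0.2819


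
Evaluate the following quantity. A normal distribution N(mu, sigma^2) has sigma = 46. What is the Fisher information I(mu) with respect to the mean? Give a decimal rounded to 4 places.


The Fisher information for the mean of a normal distribution is I(mu) = 1/sigma^2.
sigma = 46, so sigma^2 = 2116.
I(mu) = 1/2116 = 0.0005

0.0005


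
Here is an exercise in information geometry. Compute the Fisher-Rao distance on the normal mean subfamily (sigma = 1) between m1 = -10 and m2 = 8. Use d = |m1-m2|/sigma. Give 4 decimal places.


On the fixed-variance normal subfamily, geodesic distance = |m1-m2|/sigma.
|-10 - 8| = 18.
sigma = 1.
d = 18/1 = 18.0000

18.0000


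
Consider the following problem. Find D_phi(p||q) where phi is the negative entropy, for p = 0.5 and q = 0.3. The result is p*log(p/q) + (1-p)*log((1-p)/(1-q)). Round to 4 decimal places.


Bregman divergence with negative entropy generator:
D = p*log(p/q) + (1-p)*log((1-p)/(1-q)).
p = 0.5, q = 0.3.
p*log(p/q) = 0.5*log(0.5/0.3) = 0.255413.
(1-p)*log((1-p)/(1-q)) = 0.5*log(0.5/0.7) = -0.168236.
D = 0.255413 + -0.168236 = 0.0872

0.0872


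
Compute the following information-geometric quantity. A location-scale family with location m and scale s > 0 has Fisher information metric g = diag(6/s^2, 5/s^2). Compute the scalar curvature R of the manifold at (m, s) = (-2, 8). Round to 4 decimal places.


The metric has the form g = (A dm^2 + B ds^2)/s^2 with A = 6, B = 5.
Substitute u = sqrt(A/B)*m: g = B*(du^2 + ds^2)/s^2, i.e. B times the
Poincare upper half-plane metric, which has constant Gaussian curvature -1.
Scaling a 2D metric by a constant c divides the Gaussian curvature by c,
so K = -1/B = -1/(5) = -0.2000 everywhere (the point (m, s) = (-2, 8) is irrelevant:
the curvature is constant).
Scalar curvature in dimension 2: R = 2K = -2/(5) = -0.4000.

-0.4000


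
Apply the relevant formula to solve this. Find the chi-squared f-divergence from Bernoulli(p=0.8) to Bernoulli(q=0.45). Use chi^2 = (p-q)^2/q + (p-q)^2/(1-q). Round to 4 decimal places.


Chi-squared divergence between Bernoulli distributions:
chi^2 = (p-q)^2/q + (p-q)^2/(1-q).
p = 0.8, q = 0.45, p-q = 0.35.
(p-q)^2 = 0.1225.
term1 = 0.1225/0.45 = 0.272222.
term2 = 0.1225/0.55 = 0.222727.
chi^2 = 0.272222 + 0.222727 = 0.4949

0.4949


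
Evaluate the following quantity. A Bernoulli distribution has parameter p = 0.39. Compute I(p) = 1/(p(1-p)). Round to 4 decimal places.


For Bernoulli(p), Fisher information is I(p) = 1/(p*(1-p)).
p = 0.39, 1-p = 0.61.
p*(1-p) = 0.2379.
I(p) = 1/0.2379 = 4.2034

4.2034


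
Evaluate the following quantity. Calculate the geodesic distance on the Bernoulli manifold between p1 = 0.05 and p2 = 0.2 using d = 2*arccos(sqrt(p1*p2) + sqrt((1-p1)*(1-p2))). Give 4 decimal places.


Geodesic distance on Bernoulli manifold:
d(p1,p2) = 2*arccos(sqrt(p1*p2) + sqrt((1-p1)*(1-p2))).
sqrt(p1*p2) = sqrt(0.05*0.2) = 0.1.
sqrt((1-p1)*(1-p2)) = sqrt(0.95*0.8) = 0.87178.
arg = 0.1 + 0.87178 = 0.97178.
d = 2*arccos(0.97178) = 0.4763

0.4763


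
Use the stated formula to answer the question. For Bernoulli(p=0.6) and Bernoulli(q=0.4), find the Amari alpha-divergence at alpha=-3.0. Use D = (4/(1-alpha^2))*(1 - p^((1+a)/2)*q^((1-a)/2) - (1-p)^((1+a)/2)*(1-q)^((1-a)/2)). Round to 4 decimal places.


Amari alpha-divergence:
D = (4/(1-alpha^2))*(1 - p^((1+a)/2)*q^((1-a)/2) - (1-p)^((1+a)/2)*(1-q)^((1-a)/2)).
alpha = -3.0, p = 0.6, q = 0.4.
e1 = (1+alpha)/2 = -1.0, e2 = (1-alpha)/2 = 2.0.
t1 = p^e1 * q^e2 = 0.6^-1.0 * 0.4^2.0 = 0.266667.
t2 = (1-p)^e1 * (1-q)^e2 = 0.4^-1.0 * 0.6^2.0 = 0.9.
4/(1-alpha^2) = -0.5.
D = -0.5*(1 - 0.266667 - 0.9) = 0.0833

0.0833


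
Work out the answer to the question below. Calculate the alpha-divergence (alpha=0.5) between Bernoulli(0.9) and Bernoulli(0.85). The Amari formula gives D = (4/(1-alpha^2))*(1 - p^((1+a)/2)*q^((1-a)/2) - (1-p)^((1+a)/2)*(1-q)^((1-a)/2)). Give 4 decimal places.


Amari alpha-divergence:
D = (4/(1-alpha^2))*(1 - p^((1+a)/2)*q^((1-a)/2) - (1-p)^((1+a)/2)*(1-q)^((1-a)/2)).
alpha = 0.5, p = 0.9, q = 0.85.
e1 = (1+alpha)/2 = 0.75, e2 = (1-alpha)/2 = 0.25.
t1 = p^e1 * q^e2 = 0.9^0.75 * 0.85^0.25 = 0.887231.
t2 = (1-p)^e1 * (1-q)^e2 = 0.1^0.75 * 0.15^0.25 = 0.110668.
4/(1-alpha^2) = 5.333333.
D = 5.333333*(1 - 0.887231 - 0.110668) = 0.0112

0.0112


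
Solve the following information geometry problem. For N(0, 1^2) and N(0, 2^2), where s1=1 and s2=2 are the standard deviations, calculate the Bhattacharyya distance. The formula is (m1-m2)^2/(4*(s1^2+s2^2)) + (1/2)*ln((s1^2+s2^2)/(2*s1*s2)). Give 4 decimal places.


Bhattacharyya distance between two Gaussians:
DB = (m1-m2)^2/(4*(s1^2+s2^2)) + (1/2)*ln((s1^2+s2^2)/(2*s1*s2)).
(m1-m2)^2 = (0)^2 = 0.
s1^2+s2^2 = 1 + 4 = 5.
term1 = 0/20 = 0.0.
term2 = 0.5*ln(5/4.0) = 0.111572.
DB = 0.0 + 0.111572 = 0.1116

0.1116


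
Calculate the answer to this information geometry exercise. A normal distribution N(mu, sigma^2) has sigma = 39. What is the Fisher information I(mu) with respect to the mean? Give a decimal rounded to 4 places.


The Fisher information for the mean of a normal distribution is I(mu) = 1/sigma^2.
sigma = 39, so sigma^2 = 1521.
I(mu) = 1/1521 = 0.0007

0.0007


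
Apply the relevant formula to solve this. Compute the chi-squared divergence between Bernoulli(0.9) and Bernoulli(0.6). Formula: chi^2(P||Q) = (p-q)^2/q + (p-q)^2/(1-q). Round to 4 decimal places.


Chi-squared divergence between Bernoulli distributions:
chi^2 = (p-q)^2/q + (p-q)^2/(1-q).
p = 0.9, q = 0.6, p-q = 0.3.
(p-q)^2 = 0.09.
term1 = 0.09/0.6 = 0.15.
term2 = 0.09/0.4 = 0.225.
chi^2 = 0.15 + 0.225 = 0.3750

0.3750


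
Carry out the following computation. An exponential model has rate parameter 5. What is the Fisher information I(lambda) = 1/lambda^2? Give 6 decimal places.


Fisher information for exponential: I(lambda) = 1/lambda^2.
lambda = 5, lambda^2 = 25.
I = 1/25 = 0.040000

0.040000


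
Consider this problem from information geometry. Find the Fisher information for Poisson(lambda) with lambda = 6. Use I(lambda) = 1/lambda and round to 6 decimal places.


Fisher information for Poisson: I(lambda) = 1/lambda.
lambda = 6.
I(lambda) = 1/6 = 0.166667

0.166667


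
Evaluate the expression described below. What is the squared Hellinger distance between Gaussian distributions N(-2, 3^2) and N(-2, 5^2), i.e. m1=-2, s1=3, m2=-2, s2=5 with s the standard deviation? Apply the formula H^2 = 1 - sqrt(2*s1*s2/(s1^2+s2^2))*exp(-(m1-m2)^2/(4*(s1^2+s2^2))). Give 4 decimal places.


Squared Hellinger distance for Gaussians:
H^2 = 1 - sqrt(2*s1*s2/(s1^2+s2^2)) * exp(-(m1-m2)^2/(4*(s1^2+s2^2))).
s1^2 = 9, s2^2 = 25, s1^2+s2^2 = 34.
sqrt(2*3*5/(34)) = 0.939336.
(m1-m2)^2 = (0)^2 = 0.
exp(-0/(4*34)) = exp(0.0) = 1.0.
H^2 = 1 - 0.939336*1.0 = 0.0607

0.0607


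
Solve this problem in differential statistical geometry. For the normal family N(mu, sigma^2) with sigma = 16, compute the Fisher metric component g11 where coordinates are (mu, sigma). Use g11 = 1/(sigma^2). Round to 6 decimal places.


For the 2-parameter normal family, the Fisher metric has:
  g11 = 1/sigma^2, g22 = 2/sigma^2.
sigma = 16, sigma^2 = 256.
g11 = 0.003906

0.003906


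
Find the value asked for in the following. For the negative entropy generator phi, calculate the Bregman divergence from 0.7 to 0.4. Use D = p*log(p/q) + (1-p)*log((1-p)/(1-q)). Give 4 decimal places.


Bregman divergence with negative entropy generator:
D = p*log(p/q) + (1-p)*log((1-p)/(1-q)).
p = 0.7, q = 0.4.
p*log(p/q) = 0.7*log(0.7/0.4) = 0.391731.
(1-p)*log((1-p)/(1-q)) = 0.3*log(0.3/0.6) = -0.207944.
D = 0.391731 + -0.207944 = 0.1838

0.1838


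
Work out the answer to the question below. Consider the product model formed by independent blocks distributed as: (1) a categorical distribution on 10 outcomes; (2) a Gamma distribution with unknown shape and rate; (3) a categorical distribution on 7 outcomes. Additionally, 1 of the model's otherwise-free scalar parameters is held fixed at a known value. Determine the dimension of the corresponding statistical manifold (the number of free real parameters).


The dimension of a statistical manifold equals the number of free
(independent) real parameters of the model. For a product of independent
blocks the parameter counts add.
- categorical on 10 outcomes (probabilities sum to 1): 10-1 = 9.
- Gamma (shape, rate): 2.
- categorical on 7 outcomes (probabilities sum to 1): 7-1 = 6.
Total = 9 + 2 + 6 = 17.
1 parameter(s) fixed at known values: 17 - 1 = 16.
Dimension = 16

16


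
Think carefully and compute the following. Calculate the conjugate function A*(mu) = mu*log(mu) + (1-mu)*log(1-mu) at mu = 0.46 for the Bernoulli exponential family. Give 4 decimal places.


Legendre transform for Bernoulli:
A*(mu) = mu*log(mu) + (1-mu)*log(1-mu).
mu = 0.46, 1-mu = 0.54.
mu*log(mu) = 0.46*log(0.46) = -0.357203.
(1-mu)*log(1-mu) = 0.54*log(0.54) = -0.332741.
A* = -0.357203 + -0.332741 = -0.6899

-0.6899


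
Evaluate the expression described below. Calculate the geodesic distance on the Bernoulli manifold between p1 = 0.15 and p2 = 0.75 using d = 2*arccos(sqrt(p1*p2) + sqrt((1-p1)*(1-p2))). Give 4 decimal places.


Geodesic distance on Bernoulli manifold:
d(p1,p2) = 2*arccos(sqrt(p1*p2) + sqrt((1-p1)*(1-p2))).
sqrt(p1*p2) = sqrt(0.15*0.75) = 0.33541.
sqrt((1-p1)*(1-p2)) = sqrt(0.85*0.25) = 0.460977.
arg = 0.33541 + 0.460977 = 0.796387.
d = 2*arccos(0.796387) = 1.2990

1.2990


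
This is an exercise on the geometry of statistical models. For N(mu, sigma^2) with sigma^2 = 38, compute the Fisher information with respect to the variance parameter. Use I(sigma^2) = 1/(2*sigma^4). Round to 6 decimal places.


Fisher information for variance: I(sigma^2) = 1/(2*sigma^4).
sigma^2 = 38, so sigma^4 = 1444.
I = 1/(2*1444) = 1/2888 = 0.000346

0.000346


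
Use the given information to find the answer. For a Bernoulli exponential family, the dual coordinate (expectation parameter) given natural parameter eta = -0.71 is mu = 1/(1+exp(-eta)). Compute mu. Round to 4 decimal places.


Dual coordinate (expectation parameter) for Bernoulli:
mu = 1/(1+exp(-eta)).
eta = -0.71.
exp(-eta) = exp(0.71) = 2.033991.
mu = 1/(1+2.033991) = 0.3296

0.3296


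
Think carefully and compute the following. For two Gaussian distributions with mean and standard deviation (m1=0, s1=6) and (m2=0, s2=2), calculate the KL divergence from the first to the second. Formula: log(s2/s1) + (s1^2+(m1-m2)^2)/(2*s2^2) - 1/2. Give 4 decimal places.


KL divergence between normal distributions:
KL = log(s2/s1) + (s1^2 + (m1-m2)^2)/(2*s2^2) - 1/2.
log(2/6) = -1.098612.
(6^2 + (0-0)^2)/(2*2^2) = (36 + 0)/8 = 4.5.
KL = -1.098612 + 4.5 - 0.5 = 2.9014

2.9014


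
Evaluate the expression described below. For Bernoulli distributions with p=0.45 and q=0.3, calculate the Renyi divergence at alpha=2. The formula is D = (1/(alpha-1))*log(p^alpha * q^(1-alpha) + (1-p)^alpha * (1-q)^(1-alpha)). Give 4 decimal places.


Renyi divergence of order alpha between Bernoulli distributions:
D = (1/(alpha-1))*log(p^alpha * q^(1-alpha) + (1-p)^alpha * (1-q)^(1-alpha)).
alpha = 2, p = 0.45, q = 0.3.
p^alpha * q^(1-alpha) = 0.45^2 * 0.3^-1 = 0.675.
(1-p)^alpha * (1-q)^(1-alpha) = 0.55^2 * 0.7^-1 = 0.432143.
sum = 0.675 + 0.432143 = 1.107143.
D = (1/1)*log(1.107143) = 0.1018

0.1018


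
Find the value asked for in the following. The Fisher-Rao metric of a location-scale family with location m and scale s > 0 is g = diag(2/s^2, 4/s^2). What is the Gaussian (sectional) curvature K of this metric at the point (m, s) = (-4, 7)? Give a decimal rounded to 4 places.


The metric has the form g = (A dm^2 + B ds^2)/s^2 with A = 2, B = 4.
Substitute u = sqrt(A/B)*m: g = B*(du^2 + ds^2)/s^2, i.e. B times the
Poincare upper half-plane metric, which has constant Gaussian curvature -1.
Scaling a 2D metric by a constant c divides the Gaussian curvature by c,
so K = -1/B = -1/(4) = -0.2500 everywhere (the point (m, s) = (-4, 7) is irrelevant:
the curvature is constant).
The requested Gaussian curvature is K = -0.2500.

-0.2500


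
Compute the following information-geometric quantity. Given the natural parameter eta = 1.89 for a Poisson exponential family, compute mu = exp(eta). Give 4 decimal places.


Expectation parameter for Poisson exponential family:
mu = exp(eta).
eta = 1.89.
mu = exp(1.89) = 6.6194

6.6194


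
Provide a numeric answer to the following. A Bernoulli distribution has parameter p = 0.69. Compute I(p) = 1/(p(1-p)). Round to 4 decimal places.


For Bernoulli(p), Fisher information is I(p) = 1/(p*(1-p)).
p = 0.69, 1-p = 0.31.
p*(1-p) = 0.2139.
I(p) = 1/0.2139 = 4.6751

4.6751


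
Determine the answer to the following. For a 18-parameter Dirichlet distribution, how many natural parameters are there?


Exponential family dimension calculation:
Dirichlet with 18 components has 18 natural parameters.

18


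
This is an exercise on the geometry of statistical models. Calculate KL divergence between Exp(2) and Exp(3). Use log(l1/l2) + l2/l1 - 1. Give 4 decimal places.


KL divergence for exponential family:
KL = log(l1/l2) + l2/l1 - 1.
log(2/3) = -0.405465.
3/2 = 1.5.
KL = -0.405465 + 1.5 - 1 = 0.0945

0.0945


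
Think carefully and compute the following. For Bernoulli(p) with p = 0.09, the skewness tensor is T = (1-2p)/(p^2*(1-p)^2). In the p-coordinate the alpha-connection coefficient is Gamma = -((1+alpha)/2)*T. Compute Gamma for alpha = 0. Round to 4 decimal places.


Skewness (Amari-Chentsov) tensor: T = (1-2p)/(p^2*(1-p)^2).
p = 0.09, 1-2p = 0.82, p^2 = 0.0081, (1-p)^2 = 0.8281.
T = 0.82/(0.0081 * 0.8281) = 122.249206.
In the p-coordinate, Gamma^(alpha) = Gamma^(0) - (alpha/2)*T with Gamma^(0) = (1/2)*g'(p) = -T/2,
so Gamma^(alpha) = -((1+alpha)/2)*T.
alpha = 0, -(1+alpha)/2 = -0.5.
Gamma = -0.5 * 122.249206 = -61.1246

-61.1246


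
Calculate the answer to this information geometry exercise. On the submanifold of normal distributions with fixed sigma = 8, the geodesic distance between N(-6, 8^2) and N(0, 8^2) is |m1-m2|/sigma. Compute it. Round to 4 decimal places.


On the fixed-variance normal subfamily, geodesic distance = |m1-m2|/sigma.
|-6 - 0| = 6.
sigma = 8.
d = 6/8 = 0.7500

0.7500


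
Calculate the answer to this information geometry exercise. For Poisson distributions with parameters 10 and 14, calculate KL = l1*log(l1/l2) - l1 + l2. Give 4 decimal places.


KL divergence for Poisson:
KL = l1*log(l1/l2) - l1 + l2.
l1 = 10, l2 = 14.
log(10/14) = -0.336472.
l1*log(l1/l2) = 10 * -0.336472 = -3.364722.
KL = -3.364722 - 10 + 14 = 0.6353

0.6353


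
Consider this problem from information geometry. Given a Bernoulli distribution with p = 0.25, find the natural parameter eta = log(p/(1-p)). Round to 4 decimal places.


Natural parameter for Bernoulli: eta = log(p/(1-p)).
p = 0.25, 1-p = 0.75.
p/(1-p) = 0.333333.
eta = log(0.333333) = -1.0986

-1.0986


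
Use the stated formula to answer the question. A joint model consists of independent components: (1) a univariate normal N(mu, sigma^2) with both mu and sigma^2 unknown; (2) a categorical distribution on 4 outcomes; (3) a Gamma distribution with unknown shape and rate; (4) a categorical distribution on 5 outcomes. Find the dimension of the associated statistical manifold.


The dimension of a statistical manifold equals the number of free
(independent) real parameters of the model. For a product of independent
blocks the parameter counts add.
- normal (mu, sigma^2): 2.
- categorical on 4 outcomes (probabilities sum to 1): 4-1 = 3.
- Gamma (shape, rate): 2.
- categorical on 5 outcomes (probabilities sum to 1): 5-1 = 4.
Total = 2 + 3 + 2 + 4 = 11.
Dimension = 11

11


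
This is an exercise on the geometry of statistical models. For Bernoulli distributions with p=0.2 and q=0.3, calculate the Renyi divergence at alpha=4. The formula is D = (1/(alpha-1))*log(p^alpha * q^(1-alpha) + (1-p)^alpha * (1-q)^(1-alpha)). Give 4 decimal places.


Renyi divergence of order alpha between Bernoulli distributions:
D = (1/(alpha-1))*log(p^alpha * q^(1-alpha) + (1-p)^alpha * (1-q)^(1-alpha)).
alpha = 4, p = 0.2, q = 0.3.
p^alpha * q^(1-alpha) = 0.2^4 * 0.3^-3 = 0.059259.
(1-p)^alpha * (1-q)^(1-alpha) = 0.8^4 * 0.7^-3 = 1.194169.
sum = 0.059259 + 1.194169 = 1.253428.
D = (1/3)*log(1.253428) = 0.0753

0.0753


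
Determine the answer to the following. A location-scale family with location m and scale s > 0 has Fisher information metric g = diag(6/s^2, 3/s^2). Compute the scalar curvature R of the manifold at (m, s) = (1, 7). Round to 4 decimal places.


The metric has the form g = (A dm^2 + B ds^2)/s^2 with A = 6, B = 3.
Substitute u = sqrt(A/B)*m: g = B*(du^2 + ds^2)/s^2, i.e. B times the
Poincare upper half-plane metric, which has constant Gaussian curvature -1.
Scaling a 2D metric by a constant c divides the Gaussian curvature by c,
so K = -1/B = -1/(3) = -0.3333 everywhere (the point (m, s) = (1, 7) is irrelevant:
the curvature is constant).
Scalar curvature in dimension 2: R = 2K = -2/(3) = -0.6667.

-0.6667


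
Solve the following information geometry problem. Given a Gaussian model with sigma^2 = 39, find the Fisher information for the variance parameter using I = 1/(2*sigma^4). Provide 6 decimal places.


Fisher information for variance: I(sigma^2) = 1/(2*sigma^4).
sigma^2 = 39, so sigma^4 = 1521.
I = 1/(2*1521) = 1/3042 = 0.000329

0.000329


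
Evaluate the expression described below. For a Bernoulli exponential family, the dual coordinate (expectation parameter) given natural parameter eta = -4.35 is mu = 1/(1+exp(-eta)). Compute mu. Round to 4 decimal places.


Dual coordinate (expectation parameter) for Bernoulli:
mu = 1/(1+exp(-eta)).
eta = -4.35.
exp(-eta) = exp(4.35) = 77.478463.
mu = 1/(1+77.478463) = 0.0127

0.0127


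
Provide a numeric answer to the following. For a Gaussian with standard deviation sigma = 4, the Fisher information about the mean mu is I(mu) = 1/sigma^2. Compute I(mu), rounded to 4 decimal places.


The Fisher information for the mean of a normal distribution is I(mu) = 1/sigma^2.
sigma = 4, so sigma^2 = 16.
I(mu) = 1/16 = 0.0625

0.0625


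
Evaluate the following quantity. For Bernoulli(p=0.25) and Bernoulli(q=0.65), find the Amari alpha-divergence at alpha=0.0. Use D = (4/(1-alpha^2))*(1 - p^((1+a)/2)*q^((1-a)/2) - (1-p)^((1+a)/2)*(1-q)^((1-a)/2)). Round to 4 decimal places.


Amari alpha-divergence:
D = (4/(1-alpha^2))*(1 - p^((1+a)/2)*q^((1-a)/2) - (1-p)^((1+a)/2)*(1-q)^((1-a)/2)).
alpha = 0.0, p = 0.25, q = 0.65.
e1 = (1+alpha)/2 = 0.5, e2 = (1-alpha)/2 = 0.5.
t1 = p^e1 * q^e2 = 0.25^0.5 * 0.65^0.5 = 0.403113.
t2 = (1-p)^e1 * (1-q)^e2 = 0.75^0.5 * 0.35^0.5 = 0.512348.
4/(1-alpha^2) = 4.0.
D = 4.0*(1 - 0.403113 - 0.512348) = 0.3382

0.3382


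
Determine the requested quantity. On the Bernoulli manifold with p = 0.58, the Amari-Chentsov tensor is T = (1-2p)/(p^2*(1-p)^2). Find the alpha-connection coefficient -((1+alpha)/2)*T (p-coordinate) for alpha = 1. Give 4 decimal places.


Skewness (Amari-Chentsov) tensor: T = (1-2p)/(p^2*(1-p)^2).
p = 0.58, 1-2p = -0.16, p^2 = 0.3364, (1-p)^2 = 0.1764.
T = -0.16/(0.3364 * 0.1764) = -2.696283.
In the p-coordinate, Gamma^(alpha) = Gamma^(0) - (alpha/2)*T with Gamma^(0) = (1/2)*g'(p) = -T/2,
so Gamma^(alpha) = -((1+alpha)/2)*T.
alpha = 1, -(1+alpha)/2 = -1.0.
Gamma = -1.0 * -2.696283 = 2.6963

2.6963


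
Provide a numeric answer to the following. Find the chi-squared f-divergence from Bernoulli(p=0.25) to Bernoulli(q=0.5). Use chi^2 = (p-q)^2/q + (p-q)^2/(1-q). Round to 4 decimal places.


Chi-squared divergence between Bernoulli distributions:
chi^2 = (p-q)^2/q + (p-q)^2/(1-q).
p = 0.25, q = 0.5, p-q = -0.25.
(p-q)^2 = 0.0625.
term1 = 0.0625/0.5 = 0.125.
term2 = 0.0625/0.5 = 0.125.
chi^2 = 0.125 + 0.125 = 0.2500

0.2500


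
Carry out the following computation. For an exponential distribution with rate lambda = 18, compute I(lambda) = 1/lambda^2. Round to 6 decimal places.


Fisher information for exponential: I(lambda) = 1/lambda^2.
lambda = 18, lambda^2 = 324.
I = 1/324 = 0.003086

0.003086


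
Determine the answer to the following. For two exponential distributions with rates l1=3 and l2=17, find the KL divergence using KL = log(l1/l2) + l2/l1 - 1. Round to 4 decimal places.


KL divergence for exponential family:
KL = log(l1/l2) + l2/l1 - 1.
log(3/17) = -1.734601.
17/3 = 5.666667.
KL = -1.734601 + 5.666667 - 1 = 2.9321

2.9321


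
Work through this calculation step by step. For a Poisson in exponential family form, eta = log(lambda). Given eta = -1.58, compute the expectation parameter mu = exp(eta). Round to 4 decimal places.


Expectation parameter for Poisson exponential family:
mu = exp(eta).
eta = -1.58.
mu = exp(-1.58) = 0.2060

0.2060


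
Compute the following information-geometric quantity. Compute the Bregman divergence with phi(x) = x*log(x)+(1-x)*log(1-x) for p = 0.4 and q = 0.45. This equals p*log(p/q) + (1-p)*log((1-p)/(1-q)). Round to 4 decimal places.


Bregman divergence with negative entropy generator:
D = p*log(p/q) + (1-p)*log((1-p)/(1-q)).
p = 0.4, q = 0.45.
p*log(p/q) = 0.4*log(0.4/0.45) = -0.047113.
(1-p)*log((1-p)/(1-q)) = 0.6*log(0.6/0.55) = 0.052207.
D = -0.047113 + 0.052207 = 0.0051

0.0051


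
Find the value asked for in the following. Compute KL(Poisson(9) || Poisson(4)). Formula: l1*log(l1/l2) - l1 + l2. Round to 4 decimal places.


KL divergence for Poisson:
KL = l1*log(l1/l2) - l1 + l2.
l1 = 9, l2 = 4.
log(9/4) = 0.81093.
l1*log(l1/l2) = 9 * 0.81093 = 7.298372.
KL = 7.298372 - 9 + 4 = 2.2984

2.2984


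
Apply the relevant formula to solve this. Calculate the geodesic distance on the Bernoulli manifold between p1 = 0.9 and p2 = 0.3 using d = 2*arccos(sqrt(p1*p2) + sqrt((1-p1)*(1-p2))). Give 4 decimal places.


Geodesic distance on Bernoulli manifold:
d(p1,p2) = 2*arccos(sqrt(p1*p2) + sqrt((1-p1)*(1-p2))).
sqrt(p1*p2) = sqrt(0.9*0.3) = 0.519615.
sqrt((1-p1)*(1-p2)) = sqrt(0.1*0.7) = 0.264575.
arg = 0.519615 + 0.264575 = 0.78419.
d = 2*arccos(0.78419) = 1.3388

1.3388
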